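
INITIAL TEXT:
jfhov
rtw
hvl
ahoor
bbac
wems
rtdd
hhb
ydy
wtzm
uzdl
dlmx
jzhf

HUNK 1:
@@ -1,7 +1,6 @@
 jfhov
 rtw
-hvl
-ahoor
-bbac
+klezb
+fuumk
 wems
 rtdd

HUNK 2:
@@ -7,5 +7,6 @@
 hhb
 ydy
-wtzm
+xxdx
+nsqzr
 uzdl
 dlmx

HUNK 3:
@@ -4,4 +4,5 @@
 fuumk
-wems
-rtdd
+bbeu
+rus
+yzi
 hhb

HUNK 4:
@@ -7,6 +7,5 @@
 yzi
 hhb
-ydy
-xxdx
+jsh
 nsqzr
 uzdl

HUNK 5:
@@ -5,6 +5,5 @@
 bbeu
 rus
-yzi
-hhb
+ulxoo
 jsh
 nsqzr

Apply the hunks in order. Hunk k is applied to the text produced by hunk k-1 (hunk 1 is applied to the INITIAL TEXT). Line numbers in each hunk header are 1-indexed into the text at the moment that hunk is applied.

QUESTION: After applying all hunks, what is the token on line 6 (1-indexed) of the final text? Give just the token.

Answer: rus

Derivation:
Hunk 1: at line 1 remove [hvl,ahoor,bbac] add [klezb,fuumk] -> 12 lines: jfhov rtw klezb fuumk wems rtdd hhb ydy wtzm uzdl dlmx jzhf
Hunk 2: at line 7 remove [wtzm] add [xxdx,nsqzr] -> 13 lines: jfhov rtw klezb fuumk wems rtdd hhb ydy xxdx nsqzr uzdl dlmx jzhf
Hunk 3: at line 4 remove [wems,rtdd] add [bbeu,rus,yzi] -> 14 lines: jfhov rtw klezb fuumk bbeu rus yzi hhb ydy xxdx nsqzr uzdl dlmx jzhf
Hunk 4: at line 7 remove [ydy,xxdx] add [jsh] -> 13 lines: jfhov rtw klezb fuumk bbeu rus yzi hhb jsh nsqzr uzdl dlmx jzhf
Hunk 5: at line 5 remove [yzi,hhb] add [ulxoo] -> 12 lines: jfhov rtw klezb fuumk bbeu rus ulxoo jsh nsqzr uzdl dlmx jzhf
Final line 6: rus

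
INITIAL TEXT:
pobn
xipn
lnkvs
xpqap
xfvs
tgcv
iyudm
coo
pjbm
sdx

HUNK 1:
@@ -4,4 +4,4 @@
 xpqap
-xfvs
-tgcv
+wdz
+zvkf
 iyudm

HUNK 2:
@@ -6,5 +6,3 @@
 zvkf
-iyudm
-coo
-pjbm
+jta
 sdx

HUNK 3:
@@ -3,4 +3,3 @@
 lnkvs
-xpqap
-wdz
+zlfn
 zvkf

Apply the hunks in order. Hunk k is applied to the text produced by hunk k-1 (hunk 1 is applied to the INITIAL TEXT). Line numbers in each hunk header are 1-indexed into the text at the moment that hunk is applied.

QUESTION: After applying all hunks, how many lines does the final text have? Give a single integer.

Answer: 7

Derivation:
Hunk 1: at line 4 remove [xfvs,tgcv] add [wdz,zvkf] -> 10 lines: pobn xipn lnkvs xpqap wdz zvkf iyudm coo pjbm sdx
Hunk 2: at line 6 remove [iyudm,coo,pjbm] add [jta] -> 8 lines: pobn xipn lnkvs xpqap wdz zvkf jta sdx
Hunk 3: at line 3 remove [xpqap,wdz] add [zlfn] -> 7 lines: pobn xipn lnkvs zlfn zvkf jta sdx
Final line count: 7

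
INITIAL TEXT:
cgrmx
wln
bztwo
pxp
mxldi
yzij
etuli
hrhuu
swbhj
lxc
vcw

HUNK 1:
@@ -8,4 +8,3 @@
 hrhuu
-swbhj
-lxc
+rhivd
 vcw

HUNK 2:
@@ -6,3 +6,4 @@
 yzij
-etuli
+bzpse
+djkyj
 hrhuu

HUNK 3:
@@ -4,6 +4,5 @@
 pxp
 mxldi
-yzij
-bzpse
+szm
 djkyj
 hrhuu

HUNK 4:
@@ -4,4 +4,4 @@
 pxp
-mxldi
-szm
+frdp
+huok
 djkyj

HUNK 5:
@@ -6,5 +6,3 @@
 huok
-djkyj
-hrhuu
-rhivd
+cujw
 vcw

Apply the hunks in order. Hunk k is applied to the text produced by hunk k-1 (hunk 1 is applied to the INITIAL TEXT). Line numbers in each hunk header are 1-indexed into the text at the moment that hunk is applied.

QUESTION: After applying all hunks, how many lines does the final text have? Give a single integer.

Hunk 1: at line 8 remove [swbhj,lxc] add [rhivd] -> 10 lines: cgrmx wln bztwo pxp mxldi yzij etuli hrhuu rhivd vcw
Hunk 2: at line 6 remove [etuli] add [bzpse,djkyj] -> 11 lines: cgrmx wln bztwo pxp mxldi yzij bzpse djkyj hrhuu rhivd vcw
Hunk 3: at line 4 remove [yzij,bzpse] add [szm] -> 10 lines: cgrmx wln bztwo pxp mxldi szm djkyj hrhuu rhivd vcw
Hunk 4: at line 4 remove [mxldi,szm] add [frdp,huok] -> 10 lines: cgrmx wln bztwo pxp frdp huok djkyj hrhuu rhivd vcw
Hunk 5: at line 6 remove [djkyj,hrhuu,rhivd] add [cujw] -> 8 lines: cgrmx wln bztwo pxp frdp huok cujw vcw
Final line count: 8

Answer: 8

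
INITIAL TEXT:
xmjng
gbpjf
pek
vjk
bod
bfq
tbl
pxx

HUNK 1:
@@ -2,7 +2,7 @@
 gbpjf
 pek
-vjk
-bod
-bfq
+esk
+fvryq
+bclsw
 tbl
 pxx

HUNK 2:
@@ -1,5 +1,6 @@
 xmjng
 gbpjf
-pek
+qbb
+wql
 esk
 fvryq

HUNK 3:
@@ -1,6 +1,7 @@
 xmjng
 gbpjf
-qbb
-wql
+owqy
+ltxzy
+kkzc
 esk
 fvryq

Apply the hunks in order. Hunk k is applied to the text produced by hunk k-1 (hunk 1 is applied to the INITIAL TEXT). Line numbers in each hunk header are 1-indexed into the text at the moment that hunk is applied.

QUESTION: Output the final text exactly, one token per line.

Answer: xmjng
gbpjf
owqy
ltxzy
kkzc
esk
fvryq
bclsw
tbl
pxx

Derivation:
Hunk 1: at line 2 remove [vjk,bod,bfq] add [esk,fvryq,bclsw] -> 8 lines: xmjng gbpjf pek esk fvryq bclsw tbl pxx
Hunk 2: at line 1 remove [pek] add [qbb,wql] -> 9 lines: xmjng gbpjf qbb wql esk fvryq bclsw tbl pxx
Hunk 3: at line 1 remove [qbb,wql] add [owqy,ltxzy,kkzc] -> 10 lines: xmjng gbpjf owqy ltxzy kkzc esk fvryq bclsw tbl pxx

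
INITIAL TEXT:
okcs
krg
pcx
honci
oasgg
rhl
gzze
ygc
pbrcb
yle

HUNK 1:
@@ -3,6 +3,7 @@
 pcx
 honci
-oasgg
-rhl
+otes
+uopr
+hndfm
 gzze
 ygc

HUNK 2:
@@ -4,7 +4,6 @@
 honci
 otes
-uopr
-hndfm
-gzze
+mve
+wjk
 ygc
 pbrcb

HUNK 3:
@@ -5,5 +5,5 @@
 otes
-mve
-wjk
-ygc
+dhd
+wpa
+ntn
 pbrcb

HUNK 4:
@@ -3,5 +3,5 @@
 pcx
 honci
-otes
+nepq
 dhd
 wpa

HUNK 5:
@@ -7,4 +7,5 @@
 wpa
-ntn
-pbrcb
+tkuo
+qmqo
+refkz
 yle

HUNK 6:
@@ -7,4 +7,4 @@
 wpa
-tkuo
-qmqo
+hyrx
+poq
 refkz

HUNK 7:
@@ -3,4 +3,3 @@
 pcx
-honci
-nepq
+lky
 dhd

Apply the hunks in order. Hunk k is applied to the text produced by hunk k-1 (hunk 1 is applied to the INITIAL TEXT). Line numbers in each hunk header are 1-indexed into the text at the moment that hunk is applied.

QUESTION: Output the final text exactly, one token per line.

Answer: okcs
krg
pcx
lky
dhd
wpa
hyrx
poq
refkz
yle

Derivation:
Hunk 1: at line 3 remove [oasgg,rhl] add [otes,uopr,hndfm] -> 11 lines: okcs krg pcx honci otes uopr hndfm gzze ygc pbrcb yle
Hunk 2: at line 4 remove [uopr,hndfm,gzze] add [mve,wjk] -> 10 lines: okcs krg pcx honci otes mve wjk ygc pbrcb yle
Hunk 3: at line 5 remove [mve,wjk,ygc] add [dhd,wpa,ntn] -> 10 lines: okcs krg pcx honci otes dhd wpa ntn pbrcb yle
Hunk 4: at line 3 remove [otes] add [nepq] -> 10 lines: okcs krg pcx honci nepq dhd wpa ntn pbrcb yle
Hunk 5: at line 7 remove [ntn,pbrcb] add [tkuo,qmqo,refkz] -> 11 lines: okcs krg pcx honci nepq dhd wpa tkuo qmqo refkz yle
Hunk 6: at line 7 remove [tkuo,qmqo] add [hyrx,poq] -> 11 lines: okcs krg pcx honci nepq dhd wpa hyrx poq refkz yle
Hunk 7: at line 3 remove [honci,nepq] add [lky] -> 10 lines: okcs krg pcx lky dhd wpa hyrx poq refkz yle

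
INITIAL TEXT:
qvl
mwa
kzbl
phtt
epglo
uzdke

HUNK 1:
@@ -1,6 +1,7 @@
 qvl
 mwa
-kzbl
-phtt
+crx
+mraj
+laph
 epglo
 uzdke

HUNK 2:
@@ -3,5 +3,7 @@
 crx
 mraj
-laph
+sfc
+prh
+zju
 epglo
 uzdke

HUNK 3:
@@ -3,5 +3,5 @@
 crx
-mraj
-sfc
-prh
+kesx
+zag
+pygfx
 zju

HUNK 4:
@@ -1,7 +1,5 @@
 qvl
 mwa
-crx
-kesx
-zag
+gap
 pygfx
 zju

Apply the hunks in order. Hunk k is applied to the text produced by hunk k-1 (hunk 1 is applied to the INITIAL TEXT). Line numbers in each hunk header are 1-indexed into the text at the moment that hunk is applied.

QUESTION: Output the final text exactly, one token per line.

Answer: qvl
mwa
gap
pygfx
zju
epglo
uzdke

Derivation:
Hunk 1: at line 1 remove [kzbl,phtt] add [crx,mraj,laph] -> 7 lines: qvl mwa crx mraj laph epglo uzdke
Hunk 2: at line 3 remove [laph] add [sfc,prh,zju] -> 9 lines: qvl mwa crx mraj sfc prh zju epglo uzdke
Hunk 3: at line 3 remove [mraj,sfc,prh] add [kesx,zag,pygfx] -> 9 lines: qvl mwa crx kesx zag pygfx zju epglo uzdke
Hunk 4: at line 1 remove [crx,kesx,zag] add [gap] -> 7 lines: qvl mwa gap pygfx zju epglo uzdke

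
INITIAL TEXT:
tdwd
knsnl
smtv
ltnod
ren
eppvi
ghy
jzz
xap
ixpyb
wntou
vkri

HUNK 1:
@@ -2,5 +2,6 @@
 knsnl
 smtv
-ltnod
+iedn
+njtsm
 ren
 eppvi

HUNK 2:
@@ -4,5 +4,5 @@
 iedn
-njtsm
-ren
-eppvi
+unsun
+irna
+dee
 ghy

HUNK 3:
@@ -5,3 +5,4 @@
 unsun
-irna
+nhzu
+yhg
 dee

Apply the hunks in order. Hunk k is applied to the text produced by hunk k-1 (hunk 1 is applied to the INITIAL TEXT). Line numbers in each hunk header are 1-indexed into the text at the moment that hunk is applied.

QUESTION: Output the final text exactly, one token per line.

Answer: tdwd
knsnl
smtv
iedn
unsun
nhzu
yhg
dee
ghy
jzz
xap
ixpyb
wntou
vkri

Derivation:
Hunk 1: at line 2 remove [ltnod] add [iedn,njtsm] -> 13 lines: tdwd knsnl smtv iedn njtsm ren eppvi ghy jzz xap ixpyb wntou vkri
Hunk 2: at line 4 remove [njtsm,ren,eppvi] add [unsun,irna,dee] -> 13 lines: tdwd knsnl smtv iedn unsun irna dee ghy jzz xap ixpyb wntou vkri
Hunk 3: at line 5 remove [irna] add [nhzu,yhg] -> 14 lines: tdwd knsnl smtv iedn unsun nhzu yhg dee ghy jzz xap ixpyb wntou vkri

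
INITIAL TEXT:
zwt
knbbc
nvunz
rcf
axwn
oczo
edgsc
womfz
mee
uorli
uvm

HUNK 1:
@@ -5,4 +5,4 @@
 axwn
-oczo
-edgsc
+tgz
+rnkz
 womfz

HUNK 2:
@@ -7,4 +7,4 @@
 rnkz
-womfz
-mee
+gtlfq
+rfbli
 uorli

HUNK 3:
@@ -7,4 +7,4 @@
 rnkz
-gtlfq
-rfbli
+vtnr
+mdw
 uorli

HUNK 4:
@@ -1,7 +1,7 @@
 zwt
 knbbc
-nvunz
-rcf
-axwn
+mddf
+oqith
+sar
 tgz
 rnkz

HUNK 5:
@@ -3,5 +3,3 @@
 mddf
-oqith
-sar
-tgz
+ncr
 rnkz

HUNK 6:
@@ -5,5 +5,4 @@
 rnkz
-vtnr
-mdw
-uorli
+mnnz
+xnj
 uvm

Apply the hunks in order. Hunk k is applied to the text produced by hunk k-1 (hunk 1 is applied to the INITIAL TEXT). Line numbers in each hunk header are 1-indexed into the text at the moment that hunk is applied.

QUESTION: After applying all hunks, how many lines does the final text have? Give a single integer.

Answer: 8

Derivation:
Hunk 1: at line 5 remove [oczo,edgsc] add [tgz,rnkz] -> 11 lines: zwt knbbc nvunz rcf axwn tgz rnkz womfz mee uorli uvm
Hunk 2: at line 7 remove [womfz,mee] add [gtlfq,rfbli] -> 11 lines: zwt knbbc nvunz rcf axwn tgz rnkz gtlfq rfbli uorli uvm
Hunk 3: at line 7 remove [gtlfq,rfbli] add [vtnr,mdw] -> 11 lines: zwt knbbc nvunz rcf axwn tgz rnkz vtnr mdw uorli uvm
Hunk 4: at line 1 remove [nvunz,rcf,axwn] add [mddf,oqith,sar] -> 11 lines: zwt knbbc mddf oqith sar tgz rnkz vtnr mdw uorli uvm
Hunk 5: at line 3 remove [oqith,sar,tgz] add [ncr] -> 9 lines: zwt knbbc mddf ncr rnkz vtnr mdw uorli uvm
Hunk 6: at line 5 remove [vtnr,mdw,uorli] add [mnnz,xnj] -> 8 lines: zwt knbbc mddf ncr rnkz mnnz xnj uvm
Final line count: 8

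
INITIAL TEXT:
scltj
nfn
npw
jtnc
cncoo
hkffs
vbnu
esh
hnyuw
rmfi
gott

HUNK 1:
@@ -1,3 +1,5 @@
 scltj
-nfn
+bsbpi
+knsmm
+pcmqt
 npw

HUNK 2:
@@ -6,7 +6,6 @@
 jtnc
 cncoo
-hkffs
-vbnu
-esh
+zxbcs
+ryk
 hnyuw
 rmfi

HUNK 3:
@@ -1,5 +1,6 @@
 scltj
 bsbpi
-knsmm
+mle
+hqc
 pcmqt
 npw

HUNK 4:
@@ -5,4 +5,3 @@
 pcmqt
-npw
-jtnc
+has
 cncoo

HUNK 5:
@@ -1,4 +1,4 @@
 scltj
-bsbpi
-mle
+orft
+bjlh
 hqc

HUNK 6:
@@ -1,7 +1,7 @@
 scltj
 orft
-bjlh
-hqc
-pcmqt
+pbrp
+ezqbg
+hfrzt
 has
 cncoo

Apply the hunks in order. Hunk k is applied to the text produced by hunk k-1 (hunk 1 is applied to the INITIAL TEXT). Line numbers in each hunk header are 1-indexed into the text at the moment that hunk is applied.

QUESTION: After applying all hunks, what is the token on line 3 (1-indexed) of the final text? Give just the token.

Answer: pbrp

Derivation:
Hunk 1: at line 1 remove [nfn] add [bsbpi,knsmm,pcmqt] -> 13 lines: scltj bsbpi knsmm pcmqt npw jtnc cncoo hkffs vbnu esh hnyuw rmfi gott
Hunk 2: at line 6 remove [hkffs,vbnu,esh] add [zxbcs,ryk] -> 12 lines: scltj bsbpi knsmm pcmqt npw jtnc cncoo zxbcs ryk hnyuw rmfi gott
Hunk 3: at line 1 remove [knsmm] add [mle,hqc] -> 13 lines: scltj bsbpi mle hqc pcmqt npw jtnc cncoo zxbcs ryk hnyuw rmfi gott
Hunk 4: at line 5 remove [npw,jtnc] add [has] -> 12 lines: scltj bsbpi mle hqc pcmqt has cncoo zxbcs ryk hnyuw rmfi gott
Hunk 5: at line 1 remove [bsbpi,mle] add [orft,bjlh] -> 12 lines: scltj orft bjlh hqc pcmqt has cncoo zxbcs ryk hnyuw rmfi gott
Hunk 6: at line 1 remove [bjlh,hqc,pcmqt] add [pbrp,ezqbg,hfrzt] -> 12 lines: scltj orft pbrp ezqbg hfrzt has cncoo zxbcs ryk hnyuw rmfi gott
Final line 3: pbrp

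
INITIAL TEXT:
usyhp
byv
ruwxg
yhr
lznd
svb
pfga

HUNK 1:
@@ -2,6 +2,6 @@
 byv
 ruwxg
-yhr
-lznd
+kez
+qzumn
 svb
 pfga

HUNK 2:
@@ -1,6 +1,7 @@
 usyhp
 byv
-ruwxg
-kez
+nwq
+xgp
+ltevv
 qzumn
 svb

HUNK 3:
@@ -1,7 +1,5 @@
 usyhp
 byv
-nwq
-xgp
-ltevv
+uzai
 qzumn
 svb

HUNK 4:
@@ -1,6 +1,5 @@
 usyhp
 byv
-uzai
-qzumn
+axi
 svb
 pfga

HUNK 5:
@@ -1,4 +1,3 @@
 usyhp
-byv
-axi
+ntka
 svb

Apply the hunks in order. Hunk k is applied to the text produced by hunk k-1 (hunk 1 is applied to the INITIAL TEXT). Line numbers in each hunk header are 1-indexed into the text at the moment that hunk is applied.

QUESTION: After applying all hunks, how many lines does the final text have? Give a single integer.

Answer: 4

Derivation:
Hunk 1: at line 2 remove [yhr,lznd] add [kez,qzumn] -> 7 lines: usyhp byv ruwxg kez qzumn svb pfga
Hunk 2: at line 1 remove [ruwxg,kez] add [nwq,xgp,ltevv] -> 8 lines: usyhp byv nwq xgp ltevv qzumn svb pfga
Hunk 3: at line 1 remove [nwq,xgp,ltevv] add [uzai] -> 6 lines: usyhp byv uzai qzumn svb pfga
Hunk 4: at line 1 remove [uzai,qzumn] add [axi] -> 5 lines: usyhp byv axi svb pfga
Hunk 5: at line 1 remove [byv,axi] add [ntka] -> 4 lines: usyhp ntka svb pfga
Final line count: 4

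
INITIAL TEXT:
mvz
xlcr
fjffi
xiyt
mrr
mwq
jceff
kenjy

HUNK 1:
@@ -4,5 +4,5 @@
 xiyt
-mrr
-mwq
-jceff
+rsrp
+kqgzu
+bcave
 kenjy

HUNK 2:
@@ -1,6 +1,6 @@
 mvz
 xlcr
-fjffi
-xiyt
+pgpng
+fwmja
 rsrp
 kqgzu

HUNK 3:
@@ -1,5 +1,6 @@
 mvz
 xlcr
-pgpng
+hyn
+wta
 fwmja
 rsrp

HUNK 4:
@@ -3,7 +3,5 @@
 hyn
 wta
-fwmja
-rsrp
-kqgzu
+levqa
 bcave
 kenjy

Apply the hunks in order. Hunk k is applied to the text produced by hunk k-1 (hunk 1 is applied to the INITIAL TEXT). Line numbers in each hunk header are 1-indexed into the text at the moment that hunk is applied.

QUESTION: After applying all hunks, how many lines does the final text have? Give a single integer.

Hunk 1: at line 4 remove [mrr,mwq,jceff] add [rsrp,kqgzu,bcave] -> 8 lines: mvz xlcr fjffi xiyt rsrp kqgzu bcave kenjy
Hunk 2: at line 1 remove [fjffi,xiyt] add [pgpng,fwmja] -> 8 lines: mvz xlcr pgpng fwmja rsrp kqgzu bcave kenjy
Hunk 3: at line 1 remove [pgpng] add [hyn,wta] -> 9 lines: mvz xlcr hyn wta fwmja rsrp kqgzu bcave kenjy
Hunk 4: at line 3 remove [fwmja,rsrp,kqgzu] add [levqa] -> 7 lines: mvz xlcr hyn wta levqa bcave kenjy
Final line count: 7

Answer: 7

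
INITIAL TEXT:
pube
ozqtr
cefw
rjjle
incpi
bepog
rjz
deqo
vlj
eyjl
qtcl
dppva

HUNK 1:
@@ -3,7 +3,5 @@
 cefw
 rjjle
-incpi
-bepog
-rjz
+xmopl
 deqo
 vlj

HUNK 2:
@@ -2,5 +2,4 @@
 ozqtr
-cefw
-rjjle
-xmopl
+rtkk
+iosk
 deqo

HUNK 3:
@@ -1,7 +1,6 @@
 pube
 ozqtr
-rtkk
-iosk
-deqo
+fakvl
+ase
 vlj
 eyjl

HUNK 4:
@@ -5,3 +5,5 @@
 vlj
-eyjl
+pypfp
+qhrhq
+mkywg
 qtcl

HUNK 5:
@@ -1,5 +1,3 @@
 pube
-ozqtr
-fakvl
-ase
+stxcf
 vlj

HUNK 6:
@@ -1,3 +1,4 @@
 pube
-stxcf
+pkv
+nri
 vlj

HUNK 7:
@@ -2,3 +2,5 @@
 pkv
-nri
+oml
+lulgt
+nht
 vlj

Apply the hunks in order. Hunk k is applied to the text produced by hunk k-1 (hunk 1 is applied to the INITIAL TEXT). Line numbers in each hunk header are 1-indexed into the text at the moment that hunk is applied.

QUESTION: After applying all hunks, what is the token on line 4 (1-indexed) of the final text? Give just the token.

Hunk 1: at line 3 remove [incpi,bepog,rjz] add [xmopl] -> 10 lines: pube ozqtr cefw rjjle xmopl deqo vlj eyjl qtcl dppva
Hunk 2: at line 2 remove [cefw,rjjle,xmopl] add [rtkk,iosk] -> 9 lines: pube ozqtr rtkk iosk deqo vlj eyjl qtcl dppva
Hunk 3: at line 1 remove [rtkk,iosk,deqo] add [fakvl,ase] -> 8 lines: pube ozqtr fakvl ase vlj eyjl qtcl dppva
Hunk 4: at line 5 remove [eyjl] add [pypfp,qhrhq,mkywg] -> 10 lines: pube ozqtr fakvl ase vlj pypfp qhrhq mkywg qtcl dppva
Hunk 5: at line 1 remove [ozqtr,fakvl,ase] add [stxcf] -> 8 lines: pube stxcf vlj pypfp qhrhq mkywg qtcl dppva
Hunk 6: at line 1 remove [stxcf] add [pkv,nri] -> 9 lines: pube pkv nri vlj pypfp qhrhq mkywg qtcl dppva
Hunk 7: at line 2 remove [nri] add [oml,lulgt,nht] -> 11 lines: pube pkv oml lulgt nht vlj pypfp qhrhq mkywg qtcl dppva
Final line 4: lulgt

Answer: lulgt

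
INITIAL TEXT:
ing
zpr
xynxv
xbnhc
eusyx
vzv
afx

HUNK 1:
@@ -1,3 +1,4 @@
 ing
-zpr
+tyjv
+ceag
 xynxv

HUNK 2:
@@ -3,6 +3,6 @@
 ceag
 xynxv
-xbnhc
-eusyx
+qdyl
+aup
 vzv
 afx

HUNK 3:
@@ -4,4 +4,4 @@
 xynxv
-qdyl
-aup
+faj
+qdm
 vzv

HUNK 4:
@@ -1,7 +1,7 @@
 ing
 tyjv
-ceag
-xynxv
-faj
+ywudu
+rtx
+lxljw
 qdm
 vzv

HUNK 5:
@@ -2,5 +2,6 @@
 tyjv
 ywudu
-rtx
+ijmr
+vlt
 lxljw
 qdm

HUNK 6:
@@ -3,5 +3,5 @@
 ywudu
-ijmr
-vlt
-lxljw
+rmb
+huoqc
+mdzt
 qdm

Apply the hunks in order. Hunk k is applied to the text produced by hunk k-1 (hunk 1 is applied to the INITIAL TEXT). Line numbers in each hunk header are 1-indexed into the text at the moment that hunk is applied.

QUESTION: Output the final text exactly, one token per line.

Answer: ing
tyjv
ywudu
rmb
huoqc
mdzt
qdm
vzv
afx

Derivation:
Hunk 1: at line 1 remove [zpr] add [tyjv,ceag] -> 8 lines: ing tyjv ceag xynxv xbnhc eusyx vzv afx
Hunk 2: at line 3 remove [xbnhc,eusyx] add [qdyl,aup] -> 8 lines: ing tyjv ceag xynxv qdyl aup vzv afx
Hunk 3: at line 4 remove [qdyl,aup] add [faj,qdm] -> 8 lines: ing tyjv ceag xynxv faj qdm vzv afx
Hunk 4: at line 1 remove [ceag,xynxv,faj] add [ywudu,rtx,lxljw] -> 8 lines: ing tyjv ywudu rtx lxljw qdm vzv afx
Hunk 5: at line 2 remove [rtx] add [ijmr,vlt] -> 9 lines: ing tyjv ywudu ijmr vlt lxljw qdm vzv afx
Hunk 6: at line 3 remove [ijmr,vlt,lxljw] add [rmb,huoqc,mdzt] -> 9 lines: ing tyjv ywudu rmb huoqc mdzt qdm vzv afx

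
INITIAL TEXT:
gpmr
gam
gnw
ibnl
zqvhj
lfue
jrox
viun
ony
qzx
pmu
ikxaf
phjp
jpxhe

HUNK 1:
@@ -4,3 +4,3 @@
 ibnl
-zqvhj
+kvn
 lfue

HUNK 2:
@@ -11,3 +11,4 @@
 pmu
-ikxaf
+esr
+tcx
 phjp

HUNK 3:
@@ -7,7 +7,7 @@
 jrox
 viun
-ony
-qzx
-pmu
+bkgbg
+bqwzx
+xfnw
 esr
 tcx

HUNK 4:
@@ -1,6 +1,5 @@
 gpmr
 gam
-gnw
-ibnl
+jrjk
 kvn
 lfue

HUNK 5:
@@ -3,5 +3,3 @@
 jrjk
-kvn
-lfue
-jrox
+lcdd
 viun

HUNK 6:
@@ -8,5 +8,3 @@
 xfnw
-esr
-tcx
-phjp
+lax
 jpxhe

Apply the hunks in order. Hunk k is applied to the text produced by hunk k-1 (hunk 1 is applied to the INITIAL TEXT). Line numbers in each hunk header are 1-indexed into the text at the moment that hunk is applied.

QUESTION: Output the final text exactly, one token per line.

Hunk 1: at line 4 remove [zqvhj] add [kvn] -> 14 lines: gpmr gam gnw ibnl kvn lfue jrox viun ony qzx pmu ikxaf phjp jpxhe
Hunk 2: at line 11 remove [ikxaf] add [esr,tcx] -> 15 lines: gpmr gam gnw ibnl kvn lfue jrox viun ony qzx pmu esr tcx phjp jpxhe
Hunk 3: at line 7 remove [ony,qzx,pmu] add [bkgbg,bqwzx,xfnw] -> 15 lines: gpmr gam gnw ibnl kvn lfue jrox viun bkgbg bqwzx xfnw esr tcx phjp jpxhe
Hunk 4: at line 1 remove [gnw,ibnl] add [jrjk] -> 14 lines: gpmr gam jrjk kvn lfue jrox viun bkgbg bqwzx xfnw esr tcx phjp jpxhe
Hunk 5: at line 3 remove [kvn,lfue,jrox] add [lcdd] -> 12 lines: gpmr gam jrjk lcdd viun bkgbg bqwzx xfnw esr tcx phjp jpxhe
Hunk 6: at line 8 remove [esr,tcx,phjp] add [lax] -> 10 lines: gpmr gam jrjk lcdd viun bkgbg bqwzx xfnw lax jpxhe

Answer: gpmr
gam
jrjk
lcdd
viun
bkgbg
bqwzx
xfnw
lax
jpxhe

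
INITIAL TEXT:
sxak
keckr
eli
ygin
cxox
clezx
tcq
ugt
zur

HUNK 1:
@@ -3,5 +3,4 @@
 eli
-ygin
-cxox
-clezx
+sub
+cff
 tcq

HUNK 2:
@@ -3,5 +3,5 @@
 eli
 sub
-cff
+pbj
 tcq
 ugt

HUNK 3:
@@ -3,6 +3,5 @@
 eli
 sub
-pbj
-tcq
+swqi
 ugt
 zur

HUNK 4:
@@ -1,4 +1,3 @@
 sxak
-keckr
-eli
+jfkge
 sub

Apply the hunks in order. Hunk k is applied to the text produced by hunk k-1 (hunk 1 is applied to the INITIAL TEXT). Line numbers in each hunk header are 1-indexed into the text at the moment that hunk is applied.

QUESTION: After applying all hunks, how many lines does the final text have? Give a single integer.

Hunk 1: at line 3 remove [ygin,cxox,clezx] add [sub,cff] -> 8 lines: sxak keckr eli sub cff tcq ugt zur
Hunk 2: at line 3 remove [cff] add [pbj] -> 8 lines: sxak keckr eli sub pbj tcq ugt zur
Hunk 3: at line 3 remove [pbj,tcq] add [swqi] -> 7 lines: sxak keckr eli sub swqi ugt zur
Hunk 4: at line 1 remove [keckr,eli] add [jfkge] -> 6 lines: sxak jfkge sub swqi ugt zur
Final line count: 6

Answer: 6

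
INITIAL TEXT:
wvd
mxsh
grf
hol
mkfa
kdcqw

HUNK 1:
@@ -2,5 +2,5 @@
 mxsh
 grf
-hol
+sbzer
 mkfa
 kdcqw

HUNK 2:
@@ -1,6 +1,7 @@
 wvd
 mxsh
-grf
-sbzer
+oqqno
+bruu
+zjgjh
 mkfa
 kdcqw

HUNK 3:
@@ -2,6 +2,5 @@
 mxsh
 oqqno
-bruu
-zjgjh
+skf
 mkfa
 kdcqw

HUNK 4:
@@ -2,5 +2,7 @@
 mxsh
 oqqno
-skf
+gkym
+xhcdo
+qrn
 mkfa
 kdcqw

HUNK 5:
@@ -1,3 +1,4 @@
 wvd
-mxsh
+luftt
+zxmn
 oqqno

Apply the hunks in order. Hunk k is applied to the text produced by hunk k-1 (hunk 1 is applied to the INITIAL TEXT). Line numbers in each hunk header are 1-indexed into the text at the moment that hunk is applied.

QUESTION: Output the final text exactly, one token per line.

Answer: wvd
luftt
zxmn
oqqno
gkym
xhcdo
qrn
mkfa
kdcqw

Derivation:
Hunk 1: at line 2 remove [hol] add [sbzer] -> 6 lines: wvd mxsh grf sbzer mkfa kdcqw
Hunk 2: at line 1 remove [grf,sbzer] add [oqqno,bruu,zjgjh] -> 7 lines: wvd mxsh oqqno bruu zjgjh mkfa kdcqw
Hunk 3: at line 2 remove [bruu,zjgjh] add [skf] -> 6 lines: wvd mxsh oqqno skf mkfa kdcqw
Hunk 4: at line 2 remove [skf] add [gkym,xhcdo,qrn] -> 8 lines: wvd mxsh oqqno gkym xhcdo qrn mkfa kdcqw
Hunk 5: at line 1 remove [mxsh] add [luftt,zxmn] -> 9 lines: wvd luftt zxmn oqqno gkym xhcdo qrn mkfa kdcqw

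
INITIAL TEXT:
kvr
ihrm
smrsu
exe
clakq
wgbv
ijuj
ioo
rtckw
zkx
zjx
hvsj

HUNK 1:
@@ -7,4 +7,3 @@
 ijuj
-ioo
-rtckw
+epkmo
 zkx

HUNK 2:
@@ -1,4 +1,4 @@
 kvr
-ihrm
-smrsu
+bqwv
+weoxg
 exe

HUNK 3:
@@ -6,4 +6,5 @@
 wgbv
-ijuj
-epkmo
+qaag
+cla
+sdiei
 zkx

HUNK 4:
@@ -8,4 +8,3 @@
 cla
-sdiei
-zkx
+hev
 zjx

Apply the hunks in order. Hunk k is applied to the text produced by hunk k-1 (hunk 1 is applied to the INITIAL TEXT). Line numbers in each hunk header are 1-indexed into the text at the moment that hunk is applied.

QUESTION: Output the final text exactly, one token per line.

Answer: kvr
bqwv
weoxg
exe
clakq
wgbv
qaag
cla
hev
zjx
hvsj

Derivation:
Hunk 1: at line 7 remove [ioo,rtckw] add [epkmo] -> 11 lines: kvr ihrm smrsu exe clakq wgbv ijuj epkmo zkx zjx hvsj
Hunk 2: at line 1 remove [ihrm,smrsu] add [bqwv,weoxg] -> 11 lines: kvr bqwv weoxg exe clakq wgbv ijuj epkmo zkx zjx hvsj
Hunk 3: at line 6 remove [ijuj,epkmo] add [qaag,cla,sdiei] -> 12 lines: kvr bqwv weoxg exe clakq wgbv qaag cla sdiei zkx zjx hvsj
Hunk 4: at line 8 remove [sdiei,zkx] add [hev] -> 11 lines: kvr bqwv weoxg exe clakq wgbv qaag cla hev zjx hvsj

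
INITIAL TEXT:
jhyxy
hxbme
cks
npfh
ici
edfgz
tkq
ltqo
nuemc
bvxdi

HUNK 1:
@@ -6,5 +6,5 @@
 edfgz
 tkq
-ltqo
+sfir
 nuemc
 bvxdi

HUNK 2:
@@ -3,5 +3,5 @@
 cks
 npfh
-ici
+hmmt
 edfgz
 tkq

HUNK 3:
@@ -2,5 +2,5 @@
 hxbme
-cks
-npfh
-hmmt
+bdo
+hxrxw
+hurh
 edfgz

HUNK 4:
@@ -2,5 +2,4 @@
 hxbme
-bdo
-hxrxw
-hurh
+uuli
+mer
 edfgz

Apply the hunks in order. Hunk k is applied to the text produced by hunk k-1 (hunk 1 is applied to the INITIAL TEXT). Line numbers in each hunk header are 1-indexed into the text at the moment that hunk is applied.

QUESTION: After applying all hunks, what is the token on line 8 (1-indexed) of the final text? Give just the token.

Answer: nuemc

Derivation:
Hunk 1: at line 6 remove [ltqo] add [sfir] -> 10 lines: jhyxy hxbme cks npfh ici edfgz tkq sfir nuemc bvxdi
Hunk 2: at line 3 remove [ici] add [hmmt] -> 10 lines: jhyxy hxbme cks npfh hmmt edfgz tkq sfir nuemc bvxdi
Hunk 3: at line 2 remove [cks,npfh,hmmt] add [bdo,hxrxw,hurh] -> 10 lines: jhyxy hxbme bdo hxrxw hurh edfgz tkq sfir nuemc bvxdi
Hunk 4: at line 2 remove [bdo,hxrxw,hurh] add [uuli,mer] -> 9 lines: jhyxy hxbme uuli mer edfgz tkq sfir nuemc bvxdi
Final line 8: nuemc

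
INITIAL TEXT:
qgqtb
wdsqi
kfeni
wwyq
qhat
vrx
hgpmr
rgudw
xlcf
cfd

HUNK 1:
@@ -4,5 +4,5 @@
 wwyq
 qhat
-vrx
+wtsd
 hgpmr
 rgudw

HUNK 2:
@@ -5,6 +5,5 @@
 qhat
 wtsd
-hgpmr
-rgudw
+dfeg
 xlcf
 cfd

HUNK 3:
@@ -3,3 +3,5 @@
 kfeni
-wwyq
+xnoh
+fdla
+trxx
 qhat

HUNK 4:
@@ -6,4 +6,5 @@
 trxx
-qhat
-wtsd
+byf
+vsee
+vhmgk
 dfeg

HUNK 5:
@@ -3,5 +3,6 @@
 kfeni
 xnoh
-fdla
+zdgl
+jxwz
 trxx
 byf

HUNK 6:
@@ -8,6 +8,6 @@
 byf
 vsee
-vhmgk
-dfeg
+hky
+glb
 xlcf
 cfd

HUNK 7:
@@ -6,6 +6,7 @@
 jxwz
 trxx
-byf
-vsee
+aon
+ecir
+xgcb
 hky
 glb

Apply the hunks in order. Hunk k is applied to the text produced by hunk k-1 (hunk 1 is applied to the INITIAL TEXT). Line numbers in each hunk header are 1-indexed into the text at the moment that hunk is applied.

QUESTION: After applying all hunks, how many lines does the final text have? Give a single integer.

Answer: 14

Derivation:
Hunk 1: at line 4 remove [vrx] add [wtsd] -> 10 lines: qgqtb wdsqi kfeni wwyq qhat wtsd hgpmr rgudw xlcf cfd
Hunk 2: at line 5 remove [hgpmr,rgudw] add [dfeg] -> 9 lines: qgqtb wdsqi kfeni wwyq qhat wtsd dfeg xlcf cfd
Hunk 3: at line 3 remove [wwyq] add [xnoh,fdla,trxx] -> 11 lines: qgqtb wdsqi kfeni xnoh fdla trxx qhat wtsd dfeg xlcf cfd
Hunk 4: at line 6 remove [qhat,wtsd] add [byf,vsee,vhmgk] -> 12 lines: qgqtb wdsqi kfeni xnoh fdla trxx byf vsee vhmgk dfeg xlcf cfd
Hunk 5: at line 3 remove [fdla] add [zdgl,jxwz] -> 13 lines: qgqtb wdsqi kfeni xnoh zdgl jxwz trxx byf vsee vhmgk dfeg xlcf cfd
Hunk 6: at line 8 remove [vhmgk,dfeg] add [hky,glb] -> 13 lines: qgqtb wdsqi kfeni xnoh zdgl jxwz trxx byf vsee hky glb xlcf cfd
Hunk 7: at line 6 remove [byf,vsee] add [aon,ecir,xgcb] -> 14 lines: qgqtb wdsqi kfeni xnoh zdgl jxwz trxx aon ecir xgcb hky glb xlcf cfd
Final line count: 14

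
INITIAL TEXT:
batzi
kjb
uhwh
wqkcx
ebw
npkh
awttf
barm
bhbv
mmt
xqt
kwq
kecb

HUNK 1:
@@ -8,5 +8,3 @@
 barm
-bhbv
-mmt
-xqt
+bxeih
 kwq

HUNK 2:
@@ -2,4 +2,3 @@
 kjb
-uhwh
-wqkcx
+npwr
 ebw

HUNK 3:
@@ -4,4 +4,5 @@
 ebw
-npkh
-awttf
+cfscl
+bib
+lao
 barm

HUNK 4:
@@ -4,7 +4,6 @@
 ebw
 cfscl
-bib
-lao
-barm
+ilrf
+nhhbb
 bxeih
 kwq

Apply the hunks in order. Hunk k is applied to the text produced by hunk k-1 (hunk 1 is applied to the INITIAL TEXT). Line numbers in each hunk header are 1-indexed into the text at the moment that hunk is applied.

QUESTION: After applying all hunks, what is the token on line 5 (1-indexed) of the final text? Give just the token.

Hunk 1: at line 8 remove [bhbv,mmt,xqt] add [bxeih] -> 11 lines: batzi kjb uhwh wqkcx ebw npkh awttf barm bxeih kwq kecb
Hunk 2: at line 2 remove [uhwh,wqkcx] add [npwr] -> 10 lines: batzi kjb npwr ebw npkh awttf barm bxeih kwq kecb
Hunk 3: at line 4 remove [npkh,awttf] add [cfscl,bib,lao] -> 11 lines: batzi kjb npwr ebw cfscl bib lao barm bxeih kwq kecb
Hunk 4: at line 4 remove [bib,lao,barm] add [ilrf,nhhbb] -> 10 lines: batzi kjb npwr ebw cfscl ilrf nhhbb bxeih kwq kecb
Final line 5: cfscl

Answer: cfscl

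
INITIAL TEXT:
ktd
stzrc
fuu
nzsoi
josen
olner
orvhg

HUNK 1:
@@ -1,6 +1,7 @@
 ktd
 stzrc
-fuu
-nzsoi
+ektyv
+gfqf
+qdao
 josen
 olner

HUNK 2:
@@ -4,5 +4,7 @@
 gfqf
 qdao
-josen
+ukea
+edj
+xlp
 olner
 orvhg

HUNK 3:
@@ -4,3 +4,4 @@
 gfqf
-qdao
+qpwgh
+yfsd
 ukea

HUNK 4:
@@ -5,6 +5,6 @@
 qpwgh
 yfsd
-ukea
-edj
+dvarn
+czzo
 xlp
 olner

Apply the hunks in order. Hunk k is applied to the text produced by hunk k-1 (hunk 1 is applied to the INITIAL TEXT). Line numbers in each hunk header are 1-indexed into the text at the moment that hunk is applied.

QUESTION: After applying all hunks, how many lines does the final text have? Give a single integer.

Answer: 11

Derivation:
Hunk 1: at line 1 remove [fuu,nzsoi] add [ektyv,gfqf,qdao] -> 8 lines: ktd stzrc ektyv gfqf qdao josen olner orvhg
Hunk 2: at line 4 remove [josen] add [ukea,edj,xlp] -> 10 lines: ktd stzrc ektyv gfqf qdao ukea edj xlp olner orvhg
Hunk 3: at line 4 remove [qdao] add [qpwgh,yfsd] -> 11 lines: ktd stzrc ektyv gfqf qpwgh yfsd ukea edj xlp olner orvhg
Hunk 4: at line 5 remove [ukea,edj] add [dvarn,czzo] -> 11 lines: ktd stzrc ektyv gfqf qpwgh yfsd dvarn czzo xlp olner orvhg
Final line count: 11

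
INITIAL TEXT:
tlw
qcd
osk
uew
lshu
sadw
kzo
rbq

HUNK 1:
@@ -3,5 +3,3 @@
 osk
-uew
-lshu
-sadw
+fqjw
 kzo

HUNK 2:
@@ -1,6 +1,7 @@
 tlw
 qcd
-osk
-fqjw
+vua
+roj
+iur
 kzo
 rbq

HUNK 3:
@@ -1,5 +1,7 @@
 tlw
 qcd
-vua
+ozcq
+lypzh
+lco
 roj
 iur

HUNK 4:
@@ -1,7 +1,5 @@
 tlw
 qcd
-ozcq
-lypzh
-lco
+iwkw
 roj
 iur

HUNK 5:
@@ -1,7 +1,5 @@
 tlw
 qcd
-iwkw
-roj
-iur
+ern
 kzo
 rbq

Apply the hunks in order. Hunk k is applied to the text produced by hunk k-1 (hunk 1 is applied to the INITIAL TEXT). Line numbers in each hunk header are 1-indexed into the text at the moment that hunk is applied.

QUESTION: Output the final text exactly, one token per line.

Answer: tlw
qcd
ern
kzo
rbq

Derivation:
Hunk 1: at line 3 remove [uew,lshu,sadw] add [fqjw] -> 6 lines: tlw qcd osk fqjw kzo rbq
Hunk 2: at line 1 remove [osk,fqjw] add [vua,roj,iur] -> 7 lines: tlw qcd vua roj iur kzo rbq
Hunk 3: at line 1 remove [vua] add [ozcq,lypzh,lco] -> 9 lines: tlw qcd ozcq lypzh lco roj iur kzo rbq
Hunk 4: at line 1 remove [ozcq,lypzh,lco] add [iwkw] -> 7 lines: tlw qcd iwkw roj iur kzo rbq
Hunk 5: at line 1 remove [iwkw,roj,iur] add [ern] -> 5 lines: tlw qcd ern kzo rbq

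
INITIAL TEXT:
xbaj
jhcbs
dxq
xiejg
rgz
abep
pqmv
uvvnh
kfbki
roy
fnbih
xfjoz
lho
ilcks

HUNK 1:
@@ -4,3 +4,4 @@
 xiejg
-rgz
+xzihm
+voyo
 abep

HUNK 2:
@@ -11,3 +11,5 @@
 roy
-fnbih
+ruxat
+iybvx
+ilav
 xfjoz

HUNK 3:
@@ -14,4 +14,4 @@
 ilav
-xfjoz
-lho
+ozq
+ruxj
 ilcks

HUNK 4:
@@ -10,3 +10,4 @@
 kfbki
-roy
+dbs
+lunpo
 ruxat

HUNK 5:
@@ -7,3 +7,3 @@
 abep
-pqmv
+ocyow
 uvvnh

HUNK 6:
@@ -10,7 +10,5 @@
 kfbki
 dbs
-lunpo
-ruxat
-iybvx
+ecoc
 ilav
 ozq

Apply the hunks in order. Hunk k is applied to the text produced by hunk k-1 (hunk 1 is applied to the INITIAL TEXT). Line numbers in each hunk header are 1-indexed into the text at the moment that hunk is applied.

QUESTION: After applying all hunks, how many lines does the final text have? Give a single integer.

Answer: 16

Derivation:
Hunk 1: at line 4 remove [rgz] add [xzihm,voyo] -> 15 lines: xbaj jhcbs dxq xiejg xzihm voyo abep pqmv uvvnh kfbki roy fnbih xfjoz lho ilcks
Hunk 2: at line 11 remove [fnbih] add [ruxat,iybvx,ilav] -> 17 lines: xbaj jhcbs dxq xiejg xzihm voyo abep pqmv uvvnh kfbki roy ruxat iybvx ilav xfjoz lho ilcks
Hunk 3: at line 14 remove [xfjoz,lho] add [ozq,ruxj] -> 17 lines: xbaj jhcbs dxq xiejg xzihm voyo abep pqmv uvvnh kfbki roy ruxat iybvx ilav ozq ruxj ilcks
Hunk 4: at line 10 remove [roy] add [dbs,lunpo] -> 18 lines: xbaj jhcbs dxq xiejg xzihm voyo abep pqmv uvvnh kfbki dbs lunpo ruxat iybvx ilav ozq ruxj ilcks
Hunk 5: at line 7 remove [pqmv] add [ocyow] -> 18 lines: xbaj jhcbs dxq xiejg xzihm voyo abep ocyow uvvnh kfbki dbs lunpo ruxat iybvx ilav ozq ruxj ilcks
Hunk 6: at line 10 remove [lunpo,ruxat,iybvx] add [ecoc] -> 16 lines: xbaj jhcbs dxq xiejg xzihm voyo abep ocyow uvvnh kfbki dbs ecoc ilav ozq ruxj ilcks
Final line count: 16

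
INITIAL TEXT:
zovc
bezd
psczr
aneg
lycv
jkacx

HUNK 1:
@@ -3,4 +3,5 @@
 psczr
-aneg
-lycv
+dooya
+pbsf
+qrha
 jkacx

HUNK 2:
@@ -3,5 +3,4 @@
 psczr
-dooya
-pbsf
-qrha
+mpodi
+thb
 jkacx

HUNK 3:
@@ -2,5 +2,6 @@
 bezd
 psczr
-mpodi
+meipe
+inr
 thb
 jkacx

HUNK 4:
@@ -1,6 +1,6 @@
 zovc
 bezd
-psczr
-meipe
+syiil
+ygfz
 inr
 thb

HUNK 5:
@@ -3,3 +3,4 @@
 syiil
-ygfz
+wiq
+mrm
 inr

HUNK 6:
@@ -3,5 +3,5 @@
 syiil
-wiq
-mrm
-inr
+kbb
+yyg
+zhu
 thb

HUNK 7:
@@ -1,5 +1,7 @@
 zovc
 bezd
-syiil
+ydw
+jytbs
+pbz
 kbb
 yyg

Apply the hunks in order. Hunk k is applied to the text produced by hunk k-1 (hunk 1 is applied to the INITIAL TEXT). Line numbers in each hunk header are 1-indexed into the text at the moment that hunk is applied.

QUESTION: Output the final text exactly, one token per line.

Hunk 1: at line 3 remove [aneg,lycv] add [dooya,pbsf,qrha] -> 7 lines: zovc bezd psczr dooya pbsf qrha jkacx
Hunk 2: at line 3 remove [dooya,pbsf,qrha] add [mpodi,thb] -> 6 lines: zovc bezd psczr mpodi thb jkacx
Hunk 3: at line 2 remove [mpodi] add [meipe,inr] -> 7 lines: zovc bezd psczr meipe inr thb jkacx
Hunk 4: at line 1 remove [psczr,meipe] add [syiil,ygfz] -> 7 lines: zovc bezd syiil ygfz inr thb jkacx
Hunk 5: at line 3 remove [ygfz] add [wiq,mrm] -> 8 lines: zovc bezd syiil wiq mrm inr thb jkacx
Hunk 6: at line 3 remove [wiq,mrm,inr] add [kbb,yyg,zhu] -> 8 lines: zovc bezd syiil kbb yyg zhu thb jkacx
Hunk 7: at line 1 remove [syiil] add [ydw,jytbs,pbz] -> 10 lines: zovc bezd ydw jytbs pbz kbb yyg zhu thb jkacx

Answer: zovc
bezd
ydw
jytbs
pbz
kbb
yyg
zhu
thb
jkacx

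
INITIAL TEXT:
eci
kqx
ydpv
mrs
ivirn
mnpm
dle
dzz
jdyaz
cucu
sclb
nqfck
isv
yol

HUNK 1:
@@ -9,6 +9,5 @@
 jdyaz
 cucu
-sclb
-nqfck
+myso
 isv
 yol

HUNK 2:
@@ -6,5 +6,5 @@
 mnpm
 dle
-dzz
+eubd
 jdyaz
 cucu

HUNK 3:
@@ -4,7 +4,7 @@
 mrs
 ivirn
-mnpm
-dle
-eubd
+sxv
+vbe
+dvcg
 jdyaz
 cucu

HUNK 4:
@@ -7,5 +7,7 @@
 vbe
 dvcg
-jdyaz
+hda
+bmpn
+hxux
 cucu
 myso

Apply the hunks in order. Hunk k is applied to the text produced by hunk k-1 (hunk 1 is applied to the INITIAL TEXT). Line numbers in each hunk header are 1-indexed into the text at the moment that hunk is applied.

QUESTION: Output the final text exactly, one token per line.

Answer: eci
kqx
ydpv
mrs
ivirn
sxv
vbe
dvcg
hda
bmpn
hxux
cucu
myso
isv
yol

Derivation:
Hunk 1: at line 9 remove [sclb,nqfck] add [myso] -> 13 lines: eci kqx ydpv mrs ivirn mnpm dle dzz jdyaz cucu myso isv yol
Hunk 2: at line 6 remove [dzz] add [eubd] -> 13 lines: eci kqx ydpv mrs ivirn mnpm dle eubd jdyaz cucu myso isv yol
Hunk 3: at line 4 remove [mnpm,dle,eubd] add [sxv,vbe,dvcg] -> 13 lines: eci kqx ydpv mrs ivirn sxv vbe dvcg jdyaz cucu myso isv yol
Hunk 4: at line 7 remove [jdyaz] add [hda,bmpn,hxux] -> 15 lines: eci kqx ydpv mrs ivirn sxv vbe dvcg hda bmpn hxux cucu myso isv yol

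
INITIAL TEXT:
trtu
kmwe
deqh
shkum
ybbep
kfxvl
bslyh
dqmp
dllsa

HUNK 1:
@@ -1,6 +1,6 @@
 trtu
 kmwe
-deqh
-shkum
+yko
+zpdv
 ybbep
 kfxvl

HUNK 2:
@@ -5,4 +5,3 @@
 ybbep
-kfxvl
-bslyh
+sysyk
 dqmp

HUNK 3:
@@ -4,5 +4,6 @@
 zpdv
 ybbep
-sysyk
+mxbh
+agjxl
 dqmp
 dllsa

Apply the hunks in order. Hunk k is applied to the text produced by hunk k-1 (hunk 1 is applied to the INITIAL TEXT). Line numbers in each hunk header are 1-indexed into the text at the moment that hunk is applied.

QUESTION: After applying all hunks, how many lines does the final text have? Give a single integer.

Answer: 9

Derivation:
Hunk 1: at line 1 remove [deqh,shkum] add [yko,zpdv] -> 9 lines: trtu kmwe yko zpdv ybbep kfxvl bslyh dqmp dllsa
Hunk 2: at line 5 remove [kfxvl,bslyh] add [sysyk] -> 8 lines: trtu kmwe yko zpdv ybbep sysyk dqmp dllsa
Hunk 3: at line 4 remove [sysyk] add [mxbh,agjxl] -> 9 lines: trtu kmwe yko zpdv ybbep mxbh agjxl dqmp dllsa
Final line count: 9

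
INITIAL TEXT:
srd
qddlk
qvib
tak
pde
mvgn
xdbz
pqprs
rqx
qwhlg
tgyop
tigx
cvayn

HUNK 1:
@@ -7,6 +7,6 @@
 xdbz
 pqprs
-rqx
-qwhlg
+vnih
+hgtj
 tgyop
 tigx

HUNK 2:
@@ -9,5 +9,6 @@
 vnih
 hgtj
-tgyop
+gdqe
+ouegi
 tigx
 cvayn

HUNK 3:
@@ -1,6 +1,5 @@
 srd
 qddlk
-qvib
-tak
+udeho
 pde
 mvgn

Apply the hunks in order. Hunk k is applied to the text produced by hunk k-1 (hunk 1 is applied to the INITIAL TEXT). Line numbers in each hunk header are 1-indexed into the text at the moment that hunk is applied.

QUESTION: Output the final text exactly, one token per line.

Hunk 1: at line 7 remove [rqx,qwhlg] add [vnih,hgtj] -> 13 lines: srd qddlk qvib tak pde mvgn xdbz pqprs vnih hgtj tgyop tigx cvayn
Hunk 2: at line 9 remove [tgyop] add [gdqe,ouegi] -> 14 lines: srd qddlk qvib tak pde mvgn xdbz pqprs vnih hgtj gdqe ouegi tigx cvayn
Hunk 3: at line 1 remove [qvib,tak] add [udeho] -> 13 lines: srd qddlk udeho pde mvgn xdbz pqprs vnih hgtj gdqe ouegi tigx cvayn

Answer: srd
qddlk
udeho
pde
mvgn
xdbz
pqprs
vnih
hgtj
gdqe
ouegi
tigx
cvayn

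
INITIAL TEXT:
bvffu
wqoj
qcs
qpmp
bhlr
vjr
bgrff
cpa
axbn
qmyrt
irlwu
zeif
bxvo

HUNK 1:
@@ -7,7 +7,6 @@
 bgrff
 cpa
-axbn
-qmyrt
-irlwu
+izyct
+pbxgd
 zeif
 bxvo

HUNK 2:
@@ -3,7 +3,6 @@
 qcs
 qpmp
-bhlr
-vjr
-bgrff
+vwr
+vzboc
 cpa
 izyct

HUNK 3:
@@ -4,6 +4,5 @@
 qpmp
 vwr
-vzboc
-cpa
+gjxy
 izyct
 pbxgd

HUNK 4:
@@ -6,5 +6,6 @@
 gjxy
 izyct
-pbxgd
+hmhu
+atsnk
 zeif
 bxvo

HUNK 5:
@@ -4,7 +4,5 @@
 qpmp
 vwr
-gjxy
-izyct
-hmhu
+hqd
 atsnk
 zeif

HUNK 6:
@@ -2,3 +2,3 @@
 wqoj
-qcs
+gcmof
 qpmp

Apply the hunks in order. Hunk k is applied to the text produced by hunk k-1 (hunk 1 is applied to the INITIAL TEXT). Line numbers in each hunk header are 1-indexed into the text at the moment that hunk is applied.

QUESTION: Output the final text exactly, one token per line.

Hunk 1: at line 7 remove [axbn,qmyrt,irlwu] add [izyct,pbxgd] -> 12 lines: bvffu wqoj qcs qpmp bhlr vjr bgrff cpa izyct pbxgd zeif bxvo
Hunk 2: at line 3 remove [bhlr,vjr,bgrff] add [vwr,vzboc] -> 11 lines: bvffu wqoj qcs qpmp vwr vzboc cpa izyct pbxgd zeif bxvo
Hunk 3: at line 4 remove [vzboc,cpa] add [gjxy] -> 10 lines: bvffu wqoj qcs qpmp vwr gjxy izyct pbxgd zeif bxvo
Hunk 4: at line 6 remove [pbxgd] add [hmhu,atsnk] -> 11 lines: bvffu wqoj qcs qpmp vwr gjxy izyct hmhu atsnk zeif bxvo
Hunk 5: at line 4 remove [gjxy,izyct,hmhu] add [hqd] -> 9 lines: bvffu wqoj qcs qpmp vwr hqd atsnk zeif bxvo
Hunk 6: at line 2 remove [qcs] add [gcmof] -> 9 lines: bvffu wqoj gcmof qpmp vwr hqd atsnk zeif bxvo

Answer: bvffu
wqoj
gcmof
qpmp
vwr
hqd
atsnk
zeif
bxvo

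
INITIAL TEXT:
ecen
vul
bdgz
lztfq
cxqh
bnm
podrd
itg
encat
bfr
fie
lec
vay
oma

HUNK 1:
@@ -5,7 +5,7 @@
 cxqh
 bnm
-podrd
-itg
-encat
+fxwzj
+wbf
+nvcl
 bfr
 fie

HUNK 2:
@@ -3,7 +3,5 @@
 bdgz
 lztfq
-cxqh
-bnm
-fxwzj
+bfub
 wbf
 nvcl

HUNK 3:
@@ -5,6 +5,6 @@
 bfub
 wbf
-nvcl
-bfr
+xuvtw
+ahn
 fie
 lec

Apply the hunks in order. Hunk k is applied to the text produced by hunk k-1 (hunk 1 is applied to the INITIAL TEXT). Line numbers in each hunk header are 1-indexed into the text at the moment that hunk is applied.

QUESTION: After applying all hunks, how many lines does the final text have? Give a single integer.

Answer: 12

Derivation:
Hunk 1: at line 5 remove [podrd,itg,encat] add [fxwzj,wbf,nvcl] -> 14 lines: ecen vul bdgz lztfq cxqh bnm fxwzj wbf nvcl bfr fie lec vay oma
Hunk 2: at line 3 remove [cxqh,bnm,fxwzj] add [bfub] -> 12 lines: ecen vul bdgz lztfq bfub wbf nvcl bfr fie lec vay oma
Hunk 3: at line 5 remove [nvcl,bfr] add [xuvtw,ahn] -> 12 lines: ecen vul bdgz lztfq bfub wbf xuvtw ahn fie lec vay oma
Final line count: 12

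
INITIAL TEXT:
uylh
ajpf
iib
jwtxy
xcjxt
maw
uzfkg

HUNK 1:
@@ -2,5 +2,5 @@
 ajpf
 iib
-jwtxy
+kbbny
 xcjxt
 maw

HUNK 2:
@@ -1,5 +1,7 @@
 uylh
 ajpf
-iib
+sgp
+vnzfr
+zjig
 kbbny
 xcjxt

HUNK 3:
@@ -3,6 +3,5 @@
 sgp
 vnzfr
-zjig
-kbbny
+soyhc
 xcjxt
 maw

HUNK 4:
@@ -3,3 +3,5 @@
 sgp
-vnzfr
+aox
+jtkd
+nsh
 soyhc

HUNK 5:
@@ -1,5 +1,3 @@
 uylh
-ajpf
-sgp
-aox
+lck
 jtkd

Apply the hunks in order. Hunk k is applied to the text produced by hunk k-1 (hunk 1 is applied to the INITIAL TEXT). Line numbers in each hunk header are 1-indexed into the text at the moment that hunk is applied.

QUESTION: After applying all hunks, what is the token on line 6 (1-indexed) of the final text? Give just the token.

Answer: xcjxt

Derivation:
Hunk 1: at line 2 remove [jwtxy] add [kbbny] -> 7 lines: uylh ajpf iib kbbny xcjxt maw uzfkg
Hunk 2: at line 1 remove [iib] add [sgp,vnzfr,zjig] -> 9 lines: uylh ajpf sgp vnzfr zjig kbbny xcjxt maw uzfkg
Hunk 3: at line 3 remove [zjig,kbbny] add [soyhc] -> 8 lines: uylh ajpf sgp vnzfr soyhc xcjxt maw uzfkg
Hunk 4: at line 3 remove [vnzfr] add [aox,jtkd,nsh] -> 10 lines: uylh ajpf sgp aox jtkd nsh soyhc xcjxt maw uzfkg
Hunk 5: at line 1 remove [ajpf,sgp,aox] add [lck] -> 8 lines: uylh lck jtkd nsh soyhc xcjxt maw uzfkg
Final line 6: xcjxt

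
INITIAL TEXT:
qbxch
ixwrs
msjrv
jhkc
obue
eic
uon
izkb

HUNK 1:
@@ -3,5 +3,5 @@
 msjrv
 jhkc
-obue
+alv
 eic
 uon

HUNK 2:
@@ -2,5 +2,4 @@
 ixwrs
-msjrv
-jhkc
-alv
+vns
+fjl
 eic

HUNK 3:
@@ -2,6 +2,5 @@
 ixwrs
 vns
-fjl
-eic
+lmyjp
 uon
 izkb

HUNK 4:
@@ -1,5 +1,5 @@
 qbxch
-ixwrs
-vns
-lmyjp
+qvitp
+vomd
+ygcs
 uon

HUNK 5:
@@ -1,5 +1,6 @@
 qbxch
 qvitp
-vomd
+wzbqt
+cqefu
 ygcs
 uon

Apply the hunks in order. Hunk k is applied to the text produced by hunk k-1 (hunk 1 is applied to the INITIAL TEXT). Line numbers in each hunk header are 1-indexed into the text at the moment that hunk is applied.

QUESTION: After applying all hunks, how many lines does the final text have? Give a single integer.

Answer: 7

Derivation:
Hunk 1: at line 3 remove [obue] add [alv] -> 8 lines: qbxch ixwrs msjrv jhkc alv eic uon izkb
Hunk 2: at line 2 remove [msjrv,jhkc,alv] add [vns,fjl] -> 7 lines: qbxch ixwrs vns fjl eic uon izkb
Hunk 3: at line 2 remove [fjl,eic] add [lmyjp] -> 6 lines: qbxch ixwrs vns lmyjp uon izkb
Hunk 4: at line 1 remove [ixwrs,vns,lmyjp] add [qvitp,vomd,ygcs] -> 6 lines: qbxch qvitp vomd ygcs uon izkb
Hunk 5: at line 1 remove [vomd] add [wzbqt,cqefu] -> 7 lines: qbxch qvitp wzbqt cqefu ygcs uon izkb
Final line count: 7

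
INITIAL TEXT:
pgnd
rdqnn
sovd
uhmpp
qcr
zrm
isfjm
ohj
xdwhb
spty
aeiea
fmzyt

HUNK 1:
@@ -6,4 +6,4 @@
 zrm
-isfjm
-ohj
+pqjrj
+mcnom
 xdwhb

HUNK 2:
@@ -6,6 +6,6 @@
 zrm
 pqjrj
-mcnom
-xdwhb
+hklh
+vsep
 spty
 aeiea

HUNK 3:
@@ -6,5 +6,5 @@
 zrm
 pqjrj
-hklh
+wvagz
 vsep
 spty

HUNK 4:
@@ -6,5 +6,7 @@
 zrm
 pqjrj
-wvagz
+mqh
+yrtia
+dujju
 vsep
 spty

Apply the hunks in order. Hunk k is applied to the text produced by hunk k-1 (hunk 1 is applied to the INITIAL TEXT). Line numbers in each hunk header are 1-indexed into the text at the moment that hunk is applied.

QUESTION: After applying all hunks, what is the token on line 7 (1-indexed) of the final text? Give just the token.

Answer: pqjrj

Derivation:
Hunk 1: at line 6 remove [isfjm,ohj] add [pqjrj,mcnom] -> 12 lines: pgnd rdqnn sovd uhmpp qcr zrm pqjrj mcnom xdwhb spty aeiea fmzyt
Hunk 2: at line 6 remove [mcnom,xdwhb] add [hklh,vsep] -> 12 lines: pgnd rdqnn sovd uhmpp qcr zrm pqjrj hklh vsep spty aeiea fmzyt
Hunk 3: at line 6 remove [hklh] add [wvagz] -> 12 lines: pgnd rdqnn sovd uhmpp qcr zrm pqjrj wvagz vsep spty aeiea fmzyt
Hunk 4: at line 6 remove [wvagz] add [mqh,yrtia,dujju] -> 14 lines: pgnd rdqnn sovd uhmpp qcr zrm pqjrj mqh yrtia dujju vsep spty aeiea fmzyt
Final line 7: pqjrj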